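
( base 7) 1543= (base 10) 619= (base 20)1AJ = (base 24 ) 11J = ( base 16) 26b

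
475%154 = 13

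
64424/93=64424/93  =  692.73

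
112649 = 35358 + 77291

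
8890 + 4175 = 13065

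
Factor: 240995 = 5^1*157^1*307^1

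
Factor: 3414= 2^1*3^1*569^1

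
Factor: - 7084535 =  - 5^1*113^1*12539^1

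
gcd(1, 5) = 1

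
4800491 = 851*5641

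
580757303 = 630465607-49708304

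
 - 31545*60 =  - 1892700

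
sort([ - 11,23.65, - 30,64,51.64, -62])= [ - 62, -30, - 11, 23.65,51.64 , 64 ] 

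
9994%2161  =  1350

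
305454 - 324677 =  - 19223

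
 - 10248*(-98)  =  1004304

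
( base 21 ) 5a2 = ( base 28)329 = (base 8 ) 4561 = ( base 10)2417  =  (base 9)3275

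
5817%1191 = 1053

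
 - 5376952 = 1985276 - 7362228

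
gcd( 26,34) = 2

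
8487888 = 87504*97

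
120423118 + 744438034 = 864861152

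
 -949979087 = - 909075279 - 40903808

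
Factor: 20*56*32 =35840  =  2^10*5^1*7^1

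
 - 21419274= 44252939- 65672213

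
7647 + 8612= 16259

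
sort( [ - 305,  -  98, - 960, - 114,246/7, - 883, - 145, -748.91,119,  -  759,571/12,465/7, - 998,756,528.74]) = [ - 998, - 960, - 883,  -  759, - 748.91, - 305, - 145, - 114,-98,246/7,571/12,465/7,119, 528.74,756]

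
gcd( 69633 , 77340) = 3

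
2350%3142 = 2350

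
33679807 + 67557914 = 101237721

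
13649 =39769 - 26120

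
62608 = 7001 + 55607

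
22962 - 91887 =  - 68925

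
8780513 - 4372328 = 4408185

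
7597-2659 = 4938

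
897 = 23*39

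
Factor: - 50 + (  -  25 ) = -75 = - 3^1*5^2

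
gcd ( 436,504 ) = 4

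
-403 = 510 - 913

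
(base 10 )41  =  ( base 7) 56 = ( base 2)101001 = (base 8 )51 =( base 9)45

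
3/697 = 3/697 = 0.00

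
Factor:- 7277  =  -19^1*383^1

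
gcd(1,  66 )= 1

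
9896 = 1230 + 8666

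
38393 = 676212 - 637819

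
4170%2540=1630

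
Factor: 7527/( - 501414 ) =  - 13/866 = - 2^( -1 )*13^1*433^ (-1)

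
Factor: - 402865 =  - 5^1*197^1 * 409^1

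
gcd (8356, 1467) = 1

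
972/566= 1 + 203/283 = 1.72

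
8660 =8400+260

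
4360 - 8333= - 3973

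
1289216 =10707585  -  9418369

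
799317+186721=986038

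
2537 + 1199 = 3736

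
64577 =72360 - 7783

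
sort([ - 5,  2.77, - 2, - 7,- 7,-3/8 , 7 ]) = [ - 7, - 7, - 5, - 2, - 3/8,  2.77 , 7 ] 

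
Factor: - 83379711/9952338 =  -2^( - 1 )*11^( - 1 )*101^( - 1) * 1493^( - 1)*27793237^1   =  - 27793237/3317446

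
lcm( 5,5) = 5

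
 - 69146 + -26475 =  - 95621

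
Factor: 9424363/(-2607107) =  - 13^1*151^1*4801^1*2607107^( - 1) 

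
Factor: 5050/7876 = 2525/3938 =2^(-1)*5^2 *11^( - 1)*101^1*179^(  -  1)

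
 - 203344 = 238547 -441891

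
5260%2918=2342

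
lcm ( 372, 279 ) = 1116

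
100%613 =100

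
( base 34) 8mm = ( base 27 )dk1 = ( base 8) 23442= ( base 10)10018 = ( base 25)G0I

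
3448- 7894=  - 4446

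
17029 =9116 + 7913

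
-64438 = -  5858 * 11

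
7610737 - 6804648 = 806089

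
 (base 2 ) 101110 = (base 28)1I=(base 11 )42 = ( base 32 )1E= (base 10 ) 46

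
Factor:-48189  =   - 3^1*16063^1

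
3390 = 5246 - 1856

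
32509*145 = 4713805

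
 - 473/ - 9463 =473/9463 = 0.05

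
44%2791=44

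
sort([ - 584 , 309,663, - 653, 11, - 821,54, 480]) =[ - 821, - 653,  -  584,11,54,309, 480,663 ] 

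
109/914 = 109/914 = 0.12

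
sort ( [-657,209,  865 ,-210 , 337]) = [ - 657, - 210,  209,337,865 ] 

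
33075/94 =351 + 81/94 = 351.86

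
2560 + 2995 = 5555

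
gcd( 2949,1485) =3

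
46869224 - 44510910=2358314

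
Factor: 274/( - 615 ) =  - 2^1*3^ (-1) * 5^(-1 ) *41^(  -  1)*137^1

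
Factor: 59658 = 2^1*3^1*61^1*163^1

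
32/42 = 16/21 = 0.76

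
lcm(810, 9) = 810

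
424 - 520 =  - 96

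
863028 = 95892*9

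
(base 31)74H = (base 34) 5W0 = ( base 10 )6868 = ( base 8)15324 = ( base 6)51444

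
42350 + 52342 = 94692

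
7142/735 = 7142/735= 9.72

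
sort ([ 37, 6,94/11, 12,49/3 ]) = [ 6, 94/11 , 12,49/3,37 ] 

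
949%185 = 24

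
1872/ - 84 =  - 23 + 5/7=- 22.29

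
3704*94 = 348176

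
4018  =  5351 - 1333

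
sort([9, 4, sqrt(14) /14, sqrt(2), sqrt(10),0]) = [0,sqrt(14 )/14,  sqrt( 2 ), sqrt(10), 4, 9 ] 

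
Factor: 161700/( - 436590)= -10/27 = - 2^1*3^ ( - 3 )*5^1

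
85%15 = 10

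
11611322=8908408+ 2702914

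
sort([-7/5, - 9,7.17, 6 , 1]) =[-9,- 7/5, 1, 6,7.17]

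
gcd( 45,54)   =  9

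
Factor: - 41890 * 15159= - 2^1*3^1*5^1*31^1*59^1*71^1 * 163^1 = - 635010510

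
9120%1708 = 580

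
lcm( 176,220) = 880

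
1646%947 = 699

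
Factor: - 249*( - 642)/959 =2^1*3^2*7^( - 1) * 83^1*107^1*137^(  -  1 ) = 159858/959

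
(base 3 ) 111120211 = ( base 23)ige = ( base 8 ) 23260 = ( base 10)9904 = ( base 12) 5894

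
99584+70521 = 170105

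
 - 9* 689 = -6201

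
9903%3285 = 48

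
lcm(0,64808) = 0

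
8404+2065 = 10469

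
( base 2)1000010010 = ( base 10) 530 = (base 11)442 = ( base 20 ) 16A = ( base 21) 145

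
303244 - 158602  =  144642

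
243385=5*48677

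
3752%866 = 288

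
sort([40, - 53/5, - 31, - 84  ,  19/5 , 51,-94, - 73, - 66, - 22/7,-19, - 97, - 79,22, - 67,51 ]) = [ - 97,-94,-84, - 79, - 73, - 67, - 66, - 31, - 19,-53/5, - 22/7,19/5 , 22,  40, 51,  51 ]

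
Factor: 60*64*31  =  119040 =2^8*3^1*5^1 *31^1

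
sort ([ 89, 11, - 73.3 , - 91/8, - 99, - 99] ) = [ - 99,  -  99, - 73.3, - 91/8,11, 89]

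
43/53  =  43/53 = 0.81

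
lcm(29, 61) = 1769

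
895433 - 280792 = 614641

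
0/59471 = 0 = 0.00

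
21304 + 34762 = 56066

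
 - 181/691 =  - 181/691 = -0.26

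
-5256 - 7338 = -12594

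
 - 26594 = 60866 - 87460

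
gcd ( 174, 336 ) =6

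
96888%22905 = 5268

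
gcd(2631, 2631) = 2631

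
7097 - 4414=2683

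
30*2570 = 77100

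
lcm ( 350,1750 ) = 1750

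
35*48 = 1680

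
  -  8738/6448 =-2 + 2079/3224 = -1.36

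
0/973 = 0 = 0.00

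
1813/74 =24 + 1/2 = 24.50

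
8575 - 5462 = 3113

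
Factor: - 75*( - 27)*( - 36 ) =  - 2^2*3^6*5^2 = - 72900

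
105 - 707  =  -602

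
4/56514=2/28257 = 0.00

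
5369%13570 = 5369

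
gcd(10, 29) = 1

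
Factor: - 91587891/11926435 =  - 3^1 * 5^( - 1)*41^1*193^( - 1)*727^( - 1) * 43801^1 = - 5387523/701555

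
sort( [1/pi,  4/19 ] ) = [ 4/19, 1/pi ] 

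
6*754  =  4524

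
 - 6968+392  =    -  6576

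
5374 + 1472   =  6846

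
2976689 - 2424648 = 552041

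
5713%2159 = 1395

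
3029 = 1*3029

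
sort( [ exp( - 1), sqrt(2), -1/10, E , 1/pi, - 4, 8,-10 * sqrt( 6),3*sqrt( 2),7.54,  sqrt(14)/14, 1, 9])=[-10 * sqrt( 6), - 4, - 1/10,sqrt( 14)/14,1/pi , exp(  -  1), 1,sqrt(2 ), E,3*sqrt( 2) , 7.54, 8,9 ]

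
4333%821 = 228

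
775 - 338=437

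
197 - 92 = 105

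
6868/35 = 196 + 8/35 = 196.23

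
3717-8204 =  -4487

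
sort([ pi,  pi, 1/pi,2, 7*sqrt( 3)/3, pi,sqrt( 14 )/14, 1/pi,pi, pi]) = [ sqrt( 14)/14, 1/pi, 1/pi,2, pi , pi, pi,pi , pi , 7 *sqrt(3) /3] 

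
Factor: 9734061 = 3^1 * 19^1*170773^1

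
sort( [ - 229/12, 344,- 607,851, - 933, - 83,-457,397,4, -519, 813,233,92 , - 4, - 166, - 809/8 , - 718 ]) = [  -  933, - 718, - 607, - 519 , - 457, - 166, - 809/8,  -  83, - 229/12 , - 4 , 4,92,  233, 344,397,813,851 ] 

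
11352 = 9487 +1865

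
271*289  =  78319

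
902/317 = 902/317 = 2.85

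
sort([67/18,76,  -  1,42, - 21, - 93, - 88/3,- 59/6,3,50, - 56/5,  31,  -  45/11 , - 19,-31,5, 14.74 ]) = [-93, - 31 , - 88/3, - 21,-19, - 56/5,  -  59/6,- 45/11, - 1, 3,67/18,5,14.74,31, 42,50 , 76 ] 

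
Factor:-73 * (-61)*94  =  2^1*47^1 * 61^1*73^1  =  418582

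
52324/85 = 615+ 49/85 =615.58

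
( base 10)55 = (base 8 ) 67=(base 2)110111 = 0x37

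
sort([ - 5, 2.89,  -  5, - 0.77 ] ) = [-5, - 5, - 0.77, 2.89 ] 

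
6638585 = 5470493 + 1168092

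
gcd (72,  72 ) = 72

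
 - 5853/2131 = - 3 +540/2131 = -  2.75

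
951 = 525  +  426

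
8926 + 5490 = 14416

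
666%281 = 104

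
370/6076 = 185/3038 = 0.06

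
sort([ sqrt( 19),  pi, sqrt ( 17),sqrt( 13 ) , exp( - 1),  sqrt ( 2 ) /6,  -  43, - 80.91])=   [ - 80.91, - 43,  sqrt( 2)/6,exp( - 1),pi,sqrt( 13), sqrt( 17), sqrt ( 19 ) ]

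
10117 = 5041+5076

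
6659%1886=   1001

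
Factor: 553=7^1*79^1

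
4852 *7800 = 37845600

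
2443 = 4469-2026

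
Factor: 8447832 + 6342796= 14790628=2^2 *3697657^1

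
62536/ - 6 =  - 31268/3 = - 10422.67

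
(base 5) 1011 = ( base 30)4B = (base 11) 10a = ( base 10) 131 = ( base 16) 83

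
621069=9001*69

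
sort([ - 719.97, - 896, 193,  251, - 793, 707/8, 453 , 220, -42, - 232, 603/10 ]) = [ - 896, - 793,  -  719.97, - 232, - 42, 603/10, 707/8 , 193,220, 251,453]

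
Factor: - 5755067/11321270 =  - 2^( - 1) * 5^( - 1)*157^( - 1)*193^1*7211^ (  -  1 )*29819^1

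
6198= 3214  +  2984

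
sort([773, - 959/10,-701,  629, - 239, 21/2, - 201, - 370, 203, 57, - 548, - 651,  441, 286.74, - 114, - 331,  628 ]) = [-701, - 651 , - 548, - 370,  -  331  ,  -  239,- 201, - 114, - 959/10, 21/2, 57, 203,286.74 , 441,628,629, 773 ]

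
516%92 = 56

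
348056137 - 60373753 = 287682384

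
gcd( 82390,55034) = 14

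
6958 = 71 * 98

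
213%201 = 12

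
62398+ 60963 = 123361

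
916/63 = 916/63 = 14.54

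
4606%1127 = 98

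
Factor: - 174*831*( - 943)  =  2^1*3^2*23^1*29^1*41^1*277^1 = 136352142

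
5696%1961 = 1774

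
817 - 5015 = - 4198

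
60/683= 60/683  =  0.09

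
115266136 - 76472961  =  38793175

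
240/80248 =30/10031 = 0.00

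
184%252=184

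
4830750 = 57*84750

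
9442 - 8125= 1317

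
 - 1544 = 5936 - 7480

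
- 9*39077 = - 351693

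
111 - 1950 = - 1839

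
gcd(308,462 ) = 154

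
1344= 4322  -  2978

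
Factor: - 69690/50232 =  - 505/364 =- 2^(-2 )*5^1 * 7^( - 1)* 13^( - 1 )*101^1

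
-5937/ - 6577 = 5937/6577 = 0.90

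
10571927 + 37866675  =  48438602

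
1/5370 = 1/5370 = 0.00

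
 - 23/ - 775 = 23/775 = 0.03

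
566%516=50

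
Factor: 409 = 409^1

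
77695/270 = 287 + 41/54 = 287.76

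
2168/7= 2168/7 = 309.71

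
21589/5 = 21589/5 = 4317.80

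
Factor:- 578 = -2^1*17^2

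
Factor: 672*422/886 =141792/443 = 2^5*3^1*7^1 * 211^1*443^(-1 )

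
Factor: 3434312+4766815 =8201127 = 3^1 * 11^1 * 257^1*967^1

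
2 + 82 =84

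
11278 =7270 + 4008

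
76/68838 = 38/34419 = 0.00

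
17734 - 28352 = -10618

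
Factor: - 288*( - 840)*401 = 97009920=2^8*3^3*5^1 * 7^1 * 401^1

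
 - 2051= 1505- 3556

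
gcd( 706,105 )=1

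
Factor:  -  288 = -2^5*3^2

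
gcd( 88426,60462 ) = 2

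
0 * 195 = 0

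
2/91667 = 2/91667= 0.00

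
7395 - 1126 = 6269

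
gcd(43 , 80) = 1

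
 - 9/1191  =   - 3/397 = -0.01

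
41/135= 41/135 = 0.30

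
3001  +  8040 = 11041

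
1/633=1/633=0.00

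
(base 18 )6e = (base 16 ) 7a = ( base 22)5C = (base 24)52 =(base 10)122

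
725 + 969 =1694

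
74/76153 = 74/76153  =  0.00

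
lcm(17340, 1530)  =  52020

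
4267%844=47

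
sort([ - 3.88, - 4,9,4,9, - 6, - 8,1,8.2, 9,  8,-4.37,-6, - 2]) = [-8,-6 , - 6, - 4.37, - 4,  -  3.88, - 2,1,4 , 8,  8.2,9,9,  9 ]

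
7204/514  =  3602/257 = 14.02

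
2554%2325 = 229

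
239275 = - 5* (  -  47855 )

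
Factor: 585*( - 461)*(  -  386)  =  2^1*3^2 * 5^1 * 13^1*193^1*461^1 = 104098410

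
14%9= 5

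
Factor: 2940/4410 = 2^1*3^( - 1) = 2/3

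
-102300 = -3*34100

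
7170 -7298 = -128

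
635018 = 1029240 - 394222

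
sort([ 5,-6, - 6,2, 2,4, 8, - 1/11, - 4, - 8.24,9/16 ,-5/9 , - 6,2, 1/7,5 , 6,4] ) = [ - 8.24, - 6, - 6, - 6, - 4, - 5/9,-1/11 , 1/7, 9/16,  2,  2 , 2,4,4, 5,5 , 6,8 ]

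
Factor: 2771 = 17^1 * 163^1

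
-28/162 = - 1 + 67/81  =  - 0.17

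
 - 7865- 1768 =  - 9633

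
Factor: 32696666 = 2^1*16348333^1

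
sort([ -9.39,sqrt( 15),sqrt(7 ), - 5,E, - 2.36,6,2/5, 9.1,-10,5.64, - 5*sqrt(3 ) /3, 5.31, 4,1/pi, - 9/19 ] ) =[-10, - 9.39, - 5, - 5*sqrt(3)/3, - 2.36, - 9/19,  1/pi,2/5,sqrt(7),E,sqrt ( 15 ), 4 , 5.31,5.64, 6,9.1 ] 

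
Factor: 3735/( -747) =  - 5^1  =  - 5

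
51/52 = 51/52 = 0.98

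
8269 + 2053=10322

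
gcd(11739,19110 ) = 273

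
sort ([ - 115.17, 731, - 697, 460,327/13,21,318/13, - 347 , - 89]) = [ - 697, - 347, - 115.17, - 89,21 , 318/13,327/13,460,731 ] 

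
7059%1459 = 1223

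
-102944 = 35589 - 138533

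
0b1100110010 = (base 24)1a2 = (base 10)818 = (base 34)o2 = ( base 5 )11233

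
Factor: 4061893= 11^1* 369263^1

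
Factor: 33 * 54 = 2^1*3^4*11^1 =1782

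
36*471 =16956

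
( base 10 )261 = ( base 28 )99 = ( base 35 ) 7g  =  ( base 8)405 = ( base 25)AB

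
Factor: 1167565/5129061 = 3^( - 1 )*5^1*467^ ( -1) * 523^( - 1 )*33359^1 = 166795/732723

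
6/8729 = 6/8729 = 0.00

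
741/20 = 37 + 1/20 = 37.05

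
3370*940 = 3167800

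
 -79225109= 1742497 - 80967606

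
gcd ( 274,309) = 1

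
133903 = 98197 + 35706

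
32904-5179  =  27725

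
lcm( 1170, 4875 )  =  29250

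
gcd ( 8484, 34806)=6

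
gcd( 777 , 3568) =1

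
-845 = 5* ( - 169)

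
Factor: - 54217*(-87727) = 4756294759 = 37^1 * 2371^1*54217^1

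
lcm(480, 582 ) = 46560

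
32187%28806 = 3381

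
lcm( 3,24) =24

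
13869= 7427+6442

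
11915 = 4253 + 7662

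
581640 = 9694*60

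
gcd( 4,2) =2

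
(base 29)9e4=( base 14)2C9D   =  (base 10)7979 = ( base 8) 17453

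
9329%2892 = 653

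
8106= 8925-819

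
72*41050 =2955600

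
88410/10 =8841 = 8841.00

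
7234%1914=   1492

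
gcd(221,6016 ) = 1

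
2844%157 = 18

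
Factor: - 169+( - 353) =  - 2^1*3^2*29^1 = - 522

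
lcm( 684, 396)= 7524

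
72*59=4248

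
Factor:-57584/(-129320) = 2^1*5^(-1)*53^(- 1 )*59^1=118/265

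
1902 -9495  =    -  7593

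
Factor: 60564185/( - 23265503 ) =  - 5^1*11^1 * 17^(-1)*197^(- 1) *761^1 * 1447^1*6947^( - 1)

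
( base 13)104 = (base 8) 255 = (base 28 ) 65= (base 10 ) 173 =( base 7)335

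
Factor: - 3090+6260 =3170 = 2^1* 5^1*317^1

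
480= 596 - 116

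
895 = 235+660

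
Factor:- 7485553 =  - 631^1*11863^1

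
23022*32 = 736704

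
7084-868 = 6216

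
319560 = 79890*4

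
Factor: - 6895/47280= - 2^( - 4)*3^( - 1)*7^1 = - 7/48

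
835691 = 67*12473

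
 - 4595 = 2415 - 7010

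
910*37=33670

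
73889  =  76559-2670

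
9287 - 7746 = 1541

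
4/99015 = 4/99015=0.00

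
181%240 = 181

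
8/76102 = 4/38051 = 0.00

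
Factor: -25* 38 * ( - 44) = 2^3 * 5^2*11^1* 19^1 = 41800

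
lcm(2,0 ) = 0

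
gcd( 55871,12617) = 1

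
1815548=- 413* ( - 4396) 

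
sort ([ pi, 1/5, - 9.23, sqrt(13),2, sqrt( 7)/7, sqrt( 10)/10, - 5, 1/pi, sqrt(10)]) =[ - 9.23, - 5, 1/5, sqrt(  10 )/10, 1/pi, sqrt( 7 ) /7, 2, pi , sqrt(10 ), sqrt ( 13 )]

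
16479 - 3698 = 12781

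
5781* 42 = 242802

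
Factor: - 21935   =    -  5^1*41^1*107^1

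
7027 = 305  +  6722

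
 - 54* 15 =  - 810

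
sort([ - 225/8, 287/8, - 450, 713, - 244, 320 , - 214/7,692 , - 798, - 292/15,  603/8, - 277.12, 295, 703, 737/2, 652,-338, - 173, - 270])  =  [ - 798, - 450, - 338, - 277.12, - 270, - 244, - 173, - 214/7,-225/8, - 292/15,287/8, 603/8 , 295, 320, 737/2,652, 692,703, 713]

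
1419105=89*15945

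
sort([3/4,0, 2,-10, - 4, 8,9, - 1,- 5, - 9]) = [ - 10,-9, - 5, - 4 , - 1, 0,3/4, 2, 8,9 ] 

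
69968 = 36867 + 33101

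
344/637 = 344/637 = 0.54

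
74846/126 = 594 + 1/63=594.02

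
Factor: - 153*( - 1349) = 206397 = 3^2*17^1*19^1*71^1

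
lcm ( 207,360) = 8280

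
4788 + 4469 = 9257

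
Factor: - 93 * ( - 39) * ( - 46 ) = - 2^1*3^2*13^1*23^1*31^1 = - 166842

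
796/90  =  398/45 = 8.84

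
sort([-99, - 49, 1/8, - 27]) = [ - 99, - 49, -27,1/8 ] 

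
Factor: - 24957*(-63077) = 1574212689 = 3^2*7^1*47^1 * 59^1*9011^1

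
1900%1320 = 580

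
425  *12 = 5100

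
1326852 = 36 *36857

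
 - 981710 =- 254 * 3865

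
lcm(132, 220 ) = 660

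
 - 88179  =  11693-99872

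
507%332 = 175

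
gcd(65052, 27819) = 9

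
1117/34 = 32 + 29/34 =32.85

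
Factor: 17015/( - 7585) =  - 83/37=- 37^ (- 1)*83^1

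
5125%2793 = 2332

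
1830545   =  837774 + 992771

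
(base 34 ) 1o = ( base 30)1S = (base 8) 72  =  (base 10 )58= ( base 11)53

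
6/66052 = 3/33026 = 0.00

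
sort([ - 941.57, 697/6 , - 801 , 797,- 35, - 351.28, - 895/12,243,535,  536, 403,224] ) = [ - 941.57, - 801, - 351.28, - 895/12 ,-35,697/6,  224,  243, 403,  535,  536,797 ]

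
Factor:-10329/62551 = - 3^1*11^1*71^( - 1 )*313^1*881^ (-1) 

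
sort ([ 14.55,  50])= [14.55,  50]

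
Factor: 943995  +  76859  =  1020854 = 2^1*197^1*2591^1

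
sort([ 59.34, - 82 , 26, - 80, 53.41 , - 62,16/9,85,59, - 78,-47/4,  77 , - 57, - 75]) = [  -  82, - 80, - 78, - 75, - 62, - 57, -47/4,16/9,26,53.41,59, 59.34, 77, 85]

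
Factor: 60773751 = 3^2*23^1*61^1 * 4813^1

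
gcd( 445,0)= 445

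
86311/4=21577 + 3/4 = 21577.75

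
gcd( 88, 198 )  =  22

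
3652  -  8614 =- 4962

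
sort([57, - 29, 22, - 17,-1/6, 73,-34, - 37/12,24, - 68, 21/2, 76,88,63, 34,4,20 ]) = [ - 68, - 34,  -  29, - 17, - 37/12,-1/6,4,21/2,20,22, 24, 34,  57,63, 73,76 , 88]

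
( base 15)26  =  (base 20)1g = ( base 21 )1f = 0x24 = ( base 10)36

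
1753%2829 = 1753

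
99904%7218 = 6070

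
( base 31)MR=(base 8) 1305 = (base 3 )222021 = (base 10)709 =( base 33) lg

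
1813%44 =9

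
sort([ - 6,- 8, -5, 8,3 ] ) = [ - 8, - 6,-5,3,8]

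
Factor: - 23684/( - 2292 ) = 31/3   =  3^( - 1 )*31^1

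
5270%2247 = 776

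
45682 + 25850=71532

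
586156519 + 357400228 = 943556747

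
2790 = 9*310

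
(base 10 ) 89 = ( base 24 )3H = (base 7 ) 155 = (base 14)65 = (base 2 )1011001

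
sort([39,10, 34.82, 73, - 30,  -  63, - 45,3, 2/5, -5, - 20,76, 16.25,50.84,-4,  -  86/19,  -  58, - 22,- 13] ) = [-63,- 58, - 45,-30, - 22,  -  20,-13,-5, - 86/19, - 4, 2/5,3,10,16.25,  34.82,39,50.84 , 73,76] 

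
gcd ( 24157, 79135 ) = 833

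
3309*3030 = 10026270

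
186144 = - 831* ( - 224)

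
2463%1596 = 867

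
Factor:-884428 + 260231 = - 624197 = -7^1*23^1 * 3877^1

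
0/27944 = 0= 0.00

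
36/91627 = 36/91627=0.00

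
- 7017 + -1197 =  - 8214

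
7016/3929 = 7016/3929 = 1.79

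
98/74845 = 98/74845 = 0.00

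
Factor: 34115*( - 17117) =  - 583946455 = - 5^1*6823^1*17117^1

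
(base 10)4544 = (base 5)121134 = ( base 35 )3ot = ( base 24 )7L8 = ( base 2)1000111000000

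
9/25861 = 9/25861 = 0.00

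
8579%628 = 415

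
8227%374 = 373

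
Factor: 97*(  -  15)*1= - 1455= -3^1*5^1*97^1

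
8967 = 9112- 145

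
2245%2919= 2245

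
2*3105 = 6210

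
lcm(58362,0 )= 0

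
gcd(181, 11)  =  1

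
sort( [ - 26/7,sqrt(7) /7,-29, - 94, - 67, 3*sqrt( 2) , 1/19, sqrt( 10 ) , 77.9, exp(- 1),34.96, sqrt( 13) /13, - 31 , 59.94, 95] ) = [ -94,- 67,  -  31, - 29 , - 26/7 , 1/19, sqrt( 13)/13, exp(  -  1), sqrt( 7) /7 , sqrt( 10),  3*sqrt( 2),34.96, 59.94,77.9,95 ]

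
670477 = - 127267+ 797744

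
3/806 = 3/806 = 0.00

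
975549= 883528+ 92021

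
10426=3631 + 6795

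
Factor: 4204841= 43^1* 97787^1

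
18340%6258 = 5824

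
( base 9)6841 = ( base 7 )20515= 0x13c3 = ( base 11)388a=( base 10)5059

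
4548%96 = 36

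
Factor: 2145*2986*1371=8781213870 =2^1*3^2*5^1*11^1 * 13^1*457^1*1493^1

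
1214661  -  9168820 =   -  7954159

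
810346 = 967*838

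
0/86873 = 0 = 0.00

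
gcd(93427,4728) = 1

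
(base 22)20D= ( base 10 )981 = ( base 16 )3d5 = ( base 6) 4313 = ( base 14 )501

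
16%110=16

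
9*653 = 5877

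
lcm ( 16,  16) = 16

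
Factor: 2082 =2^1*3^1*347^1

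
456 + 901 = 1357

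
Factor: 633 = 3^1*211^1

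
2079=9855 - 7776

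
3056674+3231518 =6288192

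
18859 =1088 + 17771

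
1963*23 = 45149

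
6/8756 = 3/4378 = 0.00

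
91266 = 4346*21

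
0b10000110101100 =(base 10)8620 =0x21ac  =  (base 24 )en4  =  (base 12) 4ba4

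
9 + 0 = 9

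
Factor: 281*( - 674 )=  - 189394= - 2^1 *281^1*337^1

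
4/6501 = 4/6501 = 0.00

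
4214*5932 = 24997448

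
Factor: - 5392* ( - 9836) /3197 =2^6*23^( - 1 ) * 139^( - 1)*337^1*2459^1=53035712/3197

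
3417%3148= 269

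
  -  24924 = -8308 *3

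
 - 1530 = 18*( - 85 )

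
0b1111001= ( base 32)3p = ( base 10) 121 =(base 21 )5g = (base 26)4H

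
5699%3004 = 2695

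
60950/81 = 60950/81  =  752.47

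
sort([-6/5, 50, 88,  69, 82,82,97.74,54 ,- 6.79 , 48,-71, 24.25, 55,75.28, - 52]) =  [-71, - 52 ,- 6.79, - 6/5,24.25,48,50,54,55,69,75.28,82,82, 88 , 97.74]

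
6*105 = 630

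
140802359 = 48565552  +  92236807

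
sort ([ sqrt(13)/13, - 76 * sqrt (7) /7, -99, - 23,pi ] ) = [ - 99, -76*sqrt (7)/7,-23, sqrt( 13 ) /13, pi ]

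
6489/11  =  589 + 10/11=589.91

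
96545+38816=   135361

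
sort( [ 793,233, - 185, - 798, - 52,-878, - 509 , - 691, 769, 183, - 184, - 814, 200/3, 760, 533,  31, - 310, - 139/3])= [  -  878, - 814, - 798, - 691,  -  509, - 310, - 185, - 184, - 52,-139/3, 31, 200/3 , 183,233, 533,  760, 769,  793]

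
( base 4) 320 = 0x38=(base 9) 62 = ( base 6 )132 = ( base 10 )56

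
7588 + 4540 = 12128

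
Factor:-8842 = -2^1* 4421^1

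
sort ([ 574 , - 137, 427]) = [ - 137,  427,  574]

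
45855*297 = 13618935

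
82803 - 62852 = 19951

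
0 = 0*5009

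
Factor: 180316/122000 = 739/500  =  2^( - 2)* 5^( - 3) * 739^1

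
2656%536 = 512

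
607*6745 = 4094215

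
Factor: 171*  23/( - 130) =-2^( - 1)*3^2*5^( - 1)*13^( - 1 )*19^1 * 23^1 =- 3933/130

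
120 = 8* 15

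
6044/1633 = 3 + 1145/1633 = 3.70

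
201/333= 67/111 = 0.60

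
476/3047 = 476/3047=0.16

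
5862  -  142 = 5720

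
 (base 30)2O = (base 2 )1010100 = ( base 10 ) 84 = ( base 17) 4G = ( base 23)3F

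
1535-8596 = -7061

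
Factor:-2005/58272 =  - 2^(-5 )*3^(  -  1 )* 5^1*401^1*607^( - 1)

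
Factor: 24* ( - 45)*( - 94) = 2^4 * 3^3*5^1*47^1 = 101520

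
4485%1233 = 786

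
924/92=231/23 = 10.04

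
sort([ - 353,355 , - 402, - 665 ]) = [ - 665, - 402, - 353, 355] 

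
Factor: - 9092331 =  -3^5*17^1*31^1*71^1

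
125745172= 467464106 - 341718934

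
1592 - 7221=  - 5629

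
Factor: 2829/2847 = 943/949 =13^( - 1) * 23^1 * 41^1 * 73^(-1)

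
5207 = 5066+141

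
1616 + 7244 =8860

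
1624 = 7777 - 6153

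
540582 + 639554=1180136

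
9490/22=4745/11 = 431.36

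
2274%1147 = 1127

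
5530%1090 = 80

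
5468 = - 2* (  -  2734 )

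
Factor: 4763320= 2^3*5^1*119083^1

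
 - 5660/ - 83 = 68 + 16/83=68.19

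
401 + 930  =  1331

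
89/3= 29 + 2/3= 29.67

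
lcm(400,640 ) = 3200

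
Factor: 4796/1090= 2^1*5^( - 1 )*11^1=22/5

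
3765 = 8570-4805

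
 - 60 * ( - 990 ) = 59400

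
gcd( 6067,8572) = 1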